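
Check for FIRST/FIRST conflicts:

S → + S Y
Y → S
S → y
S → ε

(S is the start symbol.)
No FIRST/FIRST conflicts.

A FIRST/FIRST conflict occurs when two productions N → α and N → β for the same non-terminal have FIRST(α) ∩ FIRST(β) ≠ ∅ (with ε ∈ FIRST of a nullable right-hand side, so two nullable alternatives also conflict).

Productions for S:
  S → + S Y: FIRST = { '+' }
  S → y: FIRST = { 'y' }
  S → ε: FIRST = { ε }
Y has only one production, so no FIRST/FIRST conflict is possible there.

All alternatives of each non-terminal have pairwise disjoint FIRST sets.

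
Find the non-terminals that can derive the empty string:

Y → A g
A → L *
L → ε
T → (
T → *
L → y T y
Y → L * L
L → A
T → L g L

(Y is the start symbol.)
{ 'L' }

ε-productions: L → ε
So L is immediately nullable.
No further non-terminal can be added: every production for the remaining non-terminals contains a terminal or a non-nullable non-terminal.
Nullable = { 'L' }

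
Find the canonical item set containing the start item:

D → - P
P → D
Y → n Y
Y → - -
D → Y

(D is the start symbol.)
First, augment the grammar with D' → D
I₀ = CLOSURE({ [D' → . D] }):
  [D' → . D] has the dot before D: add [D → . - P], [D → . Y]
  [D → . Y] has the dot before Y: add [Y → . n Y], [Y → . - -]
No further items can be added.

I₀ = { [D → . - P], [D → . Y], [D' → . D], [Y → . - -], [Y → . n Y] }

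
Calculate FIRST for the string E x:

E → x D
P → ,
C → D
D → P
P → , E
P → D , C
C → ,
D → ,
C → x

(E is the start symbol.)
{ 'x' }

FIRST sets of the non-terminals involved (from the grammar, by fixed-point iteration):
  FIRST(E) = { 'x' }

To compute FIRST(E x), process the symbols left to right:
Symbol E is a non-terminal. Add FIRST(E) \ {ε} = { 'x' }
E is not nullable (ε ∉ FIRST(E)), so stop here.
FIRST(E x) = { 'x' }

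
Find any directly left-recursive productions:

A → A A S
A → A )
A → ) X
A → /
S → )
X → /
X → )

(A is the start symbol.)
Yes, A is left-recursive

A → A A S: LEFT RECURSIVE (starts with A)
A → A ): LEFT RECURSIVE (starts with A)
A → ) X: starts with ')'
A → /: starts with '/'
S → ): starts with ')'
X → /: starts with '/'
X → ): starts with ')'

The grammar has direct left recursion on: A.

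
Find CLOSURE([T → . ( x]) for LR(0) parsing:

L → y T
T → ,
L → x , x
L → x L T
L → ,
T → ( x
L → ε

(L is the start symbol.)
{ [T → . ( x] }

Start with: [T → . ( x]
The dot precedes the terminal '(', so nothing is added.

CLOSURE = { [T → . ( x] }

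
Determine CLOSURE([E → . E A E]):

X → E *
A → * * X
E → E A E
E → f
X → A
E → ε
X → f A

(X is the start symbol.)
Start with: [E → . E A E]
  [E → . E A E] has the dot before E: add [E → . f], [E → .]
No further items can be added.

CLOSURE = { [E → . E A E], [E → . f], [E → .] }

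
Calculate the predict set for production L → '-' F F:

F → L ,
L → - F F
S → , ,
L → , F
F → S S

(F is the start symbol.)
{ '-' }

PREDICT(L → '-' F F) = (FIRST(RHS) \ {ε}) ∪ (FOLLOW(L) if ε ∈ FIRST(RHS), i.e. RHS ⇒* ε)
FIRST('-' F F) = { '-' }
ε ∉ FIRST('-' F F), so FOLLOW(L) is not added.
PREDICT(L → '-' F F) = { '-' }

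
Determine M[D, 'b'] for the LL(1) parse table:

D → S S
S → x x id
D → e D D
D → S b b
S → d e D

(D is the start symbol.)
Empty (error entry)

To find M[D, 'b'], we find productions for D where 'b' is in the predict set (PREDICT(N → α) = (FIRST(α) \ {ε}) ∪ (FOLLOW(N) if α ⇒* ε)).

Relevant sets:
  FIRST(S) = { 'd', 'x' }

D → S S: PREDICT = { 'd', 'x' }
D → e D D: PREDICT = { 'e' }
D → S b b: PREDICT = { 'd', 'x' }

M[D, 'b'] is empty (no production applies)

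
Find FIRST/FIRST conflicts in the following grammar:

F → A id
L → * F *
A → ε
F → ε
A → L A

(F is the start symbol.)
A FIRST/FIRST conflict occurs when two productions N → α and N → β for the same non-terminal have FIRST(α) ∩ FIRST(β) ≠ ∅ (with ε ∈ FIRST of a nullable right-hand side, so two nullable alternatives also conflict).

FIRST sets of the non-terminals at (or reachable through a nullable prefix from) the front of some alternative:
  FIRST(A) = { '*', ε }
  FIRST(L) = { '*' }

Productions for F:
  F → A id: FIRST = { '*', 'id' }
  F → ε: FIRST = { ε }
Productions for A:
  A → ε: FIRST = { ε }
  A → L A: FIRST = { '*' }
L has only one production, so no FIRST/FIRST conflict is possible there.

All alternatives of each non-terminal have pairwise disjoint FIRST sets.

Answer: No FIRST/FIRST conflicts.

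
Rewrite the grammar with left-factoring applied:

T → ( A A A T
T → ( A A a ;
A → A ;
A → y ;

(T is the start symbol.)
T → ( A A T'
T' → A T
T' → a ;
A → A ;
A → y ;

Left-factoring transforms A → αβ₁ | αβ₂ into A → αA' and A' → β₁ | β₂
(α is the longest common prefix among the alternatives). Repeat until
no nonterminal has two alternatives with a common prefix.

Round 1: T has alternatives sharing prefix '( A A'. Introduce T': T → ( A A T'
  Add: T' → A T
  Add: T' → a ;

No remaining common prefixes — done.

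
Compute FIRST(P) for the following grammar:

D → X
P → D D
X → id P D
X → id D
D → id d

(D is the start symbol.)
To compute FIRST(P), examine every production with P on the left-hand side, reading each right-hand side left to right until a non-nullable symbol is reached.

FIRST sets of the other non-terminals involved (by the same procedure, iterated to a fixed point):
  FIRST(D) = { 'id' }

From P → D D:
  - D is a non-terminal: add FIRST(D) \ {ε} = { 'id' }
    D is not nullable, so stop

Collecting: FIRST(P) = { 'id' }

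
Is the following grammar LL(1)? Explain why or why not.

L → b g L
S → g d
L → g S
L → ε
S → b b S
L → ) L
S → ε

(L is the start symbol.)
Yes, the grammar is LL(1).

A grammar is LL(1) if for each non-terminal N with multiple productions, the predict sets of those productions are pairwise disjoint, where PREDICT(N → α) = (FIRST(α) \ {ε}) ∪ (FOLLOW(N) if α ⇒* ε).

Relevant sets:
  FOLLOW(L) = { $ }
  FOLLOW(S) = { $ }

For L:
  PREDICT(L → b g L) = { 'b' }
  PREDICT(L → g S) = { 'g' }
  PREDICT(L → ε) = { $ }
  PREDICT(L → ')' L) = { ')' }
For S:
  PREDICT(S → g d) = { 'g' }
  PREDICT(S → b b S) = { 'b' }
  PREDICT(S → ε) = { $ }

All predict sets are disjoint. The grammar IS LL(1).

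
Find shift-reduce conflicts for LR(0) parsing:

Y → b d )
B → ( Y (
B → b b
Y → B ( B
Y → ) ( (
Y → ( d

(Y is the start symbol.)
A shift-reduce conflict occurs when an LR(0) state has both:
  - a complete (reduce) item [A → α .] (dot at the end), and
  - a shift item [B → β . c γ] (dot before a terminal).

Augment with Y' → Y and build the canonical LR(0) collection (I0 = CLOSURE({[Y' → . Y]}), then GOTO on every symbol after a dot until no new states appear). It has 18 states:
  I0: { [B → . ( Y (], [B → . b b], [Y → . ( d], [Y → . ) ( (], [Y → . B ( B], [Y → . b d )], [Y' → . Y] }  — shift
  I1: { [B → ( . Y (], [B → . ( Y (], [B → . b b], [Y → ( . d], [Y → . ( d], [Y → . ) ( (], [Y → . B ( B], [Y → . b d )] }  — shift
  I2: { [Y → ) . ( (] }  — shift
  I3: { [Y → B . ( B] }  — shift
  I4: { [Y' → Y .] }  — accept
  I5: { [B → b . b], [Y → b . d )] }  — shift
  I6: { [B → b b .] }  — reduce
  I7: { [Y → b d . )] }  — shift
  I8: { [Y → b d ) .] }  — reduce
  I9: { [B → . ( Y (], [B → . b b], [Y → B ( . B] }  — shift
  I10: { [B → ( . Y (], [B → . ( Y (], [B → . b b], [Y → . ( d], [Y → . ) ( (], [Y → . B ( B], [Y → . b d )] }  — shift
  I11: { [Y → B ( B .] }  — reduce
  I12: { [B → b . b] }  — shift
  I13: { [B → ( Y . (] }  — shift
  I14: { [B → ( Y ( .] }  — reduce
  I15: { [Y → ) ( . (] }  — shift
  I16: { [Y → ) ( ( .] }  — reduce
  I17: { [Y → ( d .] }  — reduce

No state contains both a complete item and a shift item.

Answer: No shift-reduce conflicts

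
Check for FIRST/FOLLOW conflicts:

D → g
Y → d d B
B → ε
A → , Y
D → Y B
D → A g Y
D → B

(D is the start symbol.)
A FIRST/FOLLOW conflict occurs when a non-terminal N has a nullable alternative N → β (β ⇒* ε) and another alternative N → α with FIRST(α) ∩ FOLLOW(N) ≠ ∅: on such a lookahead the parser cannot decide between expanding α and letting N vanish via β.

Nullable non-terminals: B, D.
FIRST sets used below: FIRST(Y) = { 'd' }, FIRST(A) = { ',' }, FIRST(B) = { ε }
B has a nullable alternative but only one production, so nothing to check.

D: nullable alternative(s) D → B; FOLLOW(D) = { $ }
  D → g: FIRST \ {ε} = { 'g' } — disjoint from FOLLOW(D)
  D → Y B: FIRST \ {ε} = { 'd' } — disjoint from FOLLOW(D)
  D → A g Y: FIRST \ {ε} = { ',' } — disjoint from FOLLOW(D)
  D → B: FIRST \ {ε} = { } — this is the only nullable alternative, skip

A, Y have no nullable alternative, so no FIRST/FOLLOW check is needed there.

No FIRST/FOLLOW conflicts found.

Answer: No FIRST/FOLLOW conflicts.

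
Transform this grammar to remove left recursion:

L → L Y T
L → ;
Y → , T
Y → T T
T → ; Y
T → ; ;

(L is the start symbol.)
L is directly left-recursive. The standard transformation for
  A → A α₁ | ... | A α_m | β₁ | ... | β_n
is
  A  → β₁ A' | ... | β_n A'
  A' → α₁ A' | ... | α_m A' | ε

L → ; becomes L → ; L'
L → L Y T becomes L' → Y T L'
Add L' → ε

Productions for other non-terminals are unchanged:
  Y → , T
  Y → T T
  T → ; Y
  T → ; ;

Resulting grammar:
L → ; L'
L' → Y T L'
L' → ε
Y → , T
Y → T T
T → ; Y
T → ; ;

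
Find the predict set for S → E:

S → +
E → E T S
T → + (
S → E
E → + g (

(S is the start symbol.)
{ '+' }

PREDICT(S → E) = (FIRST(RHS) \ {ε}) ∪ (FOLLOW(S) if ε ∈ FIRST(RHS), i.e. RHS ⇒* ε)
FIRST(E) = { '+' }
FIRST(E) = { '+' }
ε ∉ FIRST(E), so FOLLOW(S) is not added.
PREDICT(S → E) = { '+' }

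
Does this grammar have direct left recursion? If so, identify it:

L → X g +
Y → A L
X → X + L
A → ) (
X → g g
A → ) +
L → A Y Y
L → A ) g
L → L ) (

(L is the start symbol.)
Yes, X, L are left-recursive

Direct left recursion occurs when N → N α for some non-terminal N (the right-hand side begins with the left-hand side itself).

L → X g +: starts with X
Y → A L: starts with A
X → X + L: LEFT RECURSIVE (starts with X)
A → ) (: starts with ')'
X → g g: starts with g
A → ) +: starts with ')'
L → A Y Y: starts with A
L → A ) g: starts with A
L → L ) (: LEFT RECURSIVE (starts with L)

The grammar has direct left recursion on: X, L.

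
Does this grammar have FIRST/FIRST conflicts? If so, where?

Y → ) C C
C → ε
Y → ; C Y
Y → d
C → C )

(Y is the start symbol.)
A FIRST/FIRST conflict occurs when two productions N → α and N → β for the same non-terminal have FIRST(α) ∩ FIRST(β) ≠ ∅ (with ε ∈ FIRST of a nullable right-hand side, so two nullable alternatives also conflict).

FIRST sets of the non-terminals at (or reachable through a nullable prefix from) the front of some alternative:
  FIRST(C) = { ')', ε }

Productions for Y:
  Y → ) C C: FIRST = { ')' }
  Y → ; C Y: FIRST = { ';' }
  Y → d: FIRST = { 'd' }
Productions for C:
  C → ε: FIRST = { ε }
  C → C ): FIRST = { ')' }

All alternatives of each non-terminal have pairwise disjoint FIRST sets.

Answer: No FIRST/FIRST conflicts.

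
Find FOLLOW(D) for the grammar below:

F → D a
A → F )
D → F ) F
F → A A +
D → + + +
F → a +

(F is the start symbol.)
{ 'a' }

To compute FOLLOW(D), find every occurrence of D on a right-hand side N → α D β: add FIRST(β) \ {ε}, and if β is empty or nullable also add FOLLOW(N). Iterate to a fixed point.

In F → D a: D is followed by a, add FIRST(a) \ {ε} = { 'a' }

Taking the union: FOLLOW(D) = { 'a' }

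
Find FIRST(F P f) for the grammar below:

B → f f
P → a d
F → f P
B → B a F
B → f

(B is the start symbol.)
FIRST sets of the non-terminals involved (from the grammar, by fixed-point iteration):
  FIRST(F) = { 'f' }

To compute FIRST(F P f), process the symbols left to right:
Symbol F is a non-terminal. Add FIRST(F) \ {ε} = { 'f' }
F is not nullable (ε ∉ FIRST(F)), so stop here.
FIRST(F P f) = { 'f' }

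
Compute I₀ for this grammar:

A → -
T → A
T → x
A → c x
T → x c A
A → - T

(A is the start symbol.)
{ [A → . - T], [A → . -], [A → . c x], [A' → . A] }

First, augment the grammar with A' → A
I₀ = CLOSURE({ [A' → . A] }):
  [A' → . A] has the dot before A: add [A → . -], [A → . c x], [A → . - T]
No further items can be added.

I₀ = { [A → . - T], [A → . -], [A → . c x], [A' → . A] }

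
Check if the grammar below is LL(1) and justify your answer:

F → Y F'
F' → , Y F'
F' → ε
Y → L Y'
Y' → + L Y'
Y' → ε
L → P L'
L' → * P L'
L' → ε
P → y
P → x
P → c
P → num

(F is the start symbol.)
Yes, the grammar is LL(1).

Relevant sets:
  FOLLOW(F') = { $ }
  FOLLOW(Y') = { $, ',' }
  FOLLOW(L') = { $, '+', ',' }

For F':
  PREDICT(F' → ',' Y F') = { ',' }
  PREDICT(F' → ε) = { $ }
For Y':
  PREDICT(Y' → '+' L Y') = { '+' }
  PREDICT(Y' → ε) = { $, ',' }
For L':
  PREDICT(L' → '*' P L') = { '*' }
  PREDICT(L' → ε) = { $, '+', ',' }
For P:
  PREDICT(P → y) = { 'y' }
  PREDICT(P → x) = { 'x' }
  PREDICT(P → c) = { 'c' }
  PREDICT(P → num) = { 'num' }
F, Y, L have a single production, so nothing to check there.

All predict sets are disjoint. The grammar IS LL(1).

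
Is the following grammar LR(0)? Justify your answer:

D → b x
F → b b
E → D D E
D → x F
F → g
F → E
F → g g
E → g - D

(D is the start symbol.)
A grammar is LR(0) if no state in the canonical LR(0) collection has:
  - both a shift item (dot before a terminal) and a complete item (shift-reduce conflict), or
  - two or more complete items (reduce-reduce conflict; the accept item [D' → D .] counts as a complete item here).

Augment with D' → D and build the canonical LR(0) collection (I0 = CLOSURE({[D' → . D]}), then GOTO on every symbol after a dot until no new states appear). It has 17 states:
  I0: { [D → . b x], [D → . x F], [D' → . D] }  — shift
  I1: { [D' → D .] }  — accept
  I2: { [D → b . x] }  — shift
  I3: { [D → . b x], [D → . x F], [D → x . F], [E → . D D E], [E → . g - D], [F → . E], [F → . b b], [F → . g g], [F → . g] }  — shift
  I4: { [D → . b x], [D → . x F], [E → D . D E] }  — shift
  I5: { [F → E .] }  — reduce
  I6: { [D → x F .] }  — reduce
  I7: { [D → b . x], [F → b . b] }  — shift
  I8: { [E → g . - D], [F → g . g], [F → g .] }  — shift, reduce
  I9: { [D → . b x], [D → . x F], [E → g - . D] }  — shift
  I10: { [F → g g .] }  — reduce
  I11: { [E → g - D .] }  — reduce
  I12: { [F → b b .] }  — reduce
  I13: { [D → b x .] }  — reduce
  I14: { [D → . b x], [D → . x F], [E → . D D E], [E → . g - D], [E → D D . E] }  — shift
  I15: { [E → D D E .] }  — reduce
  I16: { [E → g . - D] }  — shift

Conflict in state I8:
  Shift-reduce conflict between [F → g .] and [E → g . - D]
So the grammar is NOT LR(0).

Answer: No. Shift-reduce conflict between [F → g .] and [E → g . - D]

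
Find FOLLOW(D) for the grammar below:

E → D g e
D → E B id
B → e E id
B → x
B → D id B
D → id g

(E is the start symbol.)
To compute FOLLOW(D), find every occurrence of D on a right-hand side N → α D β: add FIRST(β) \ {ε}, and if β is empty or nullable also add FOLLOW(N). Iterate to a fixed point.

In E → D g e: D is followed by g e, add FIRST(g e) \ {ε} = { 'g' }
In B → D id B: D is followed by id B, add FIRST(id B) \ {ε} = { 'id' }

Taking the union: FOLLOW(D) = { 'g', 'id' }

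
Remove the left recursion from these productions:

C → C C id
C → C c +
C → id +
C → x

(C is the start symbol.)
C is directly left-recursive. The standard transformation for
  A → A α₁ | ... | A α_m | β₁ | ... | β_n
is
  A  → β₁ A' | ... | β_n A'
  A' → α₁ A' | ... | α_m A' | ε

C → id + becomes C → id + C'
C → x becomes C → x C'
C → C C id becomes C' → C id C'
C → C c + becomes C' → c + C'
Add C' → ε

Resulting grammar:
C → id + C'
C → x C'
C' → C id C'
C' → c + C'
C' → ε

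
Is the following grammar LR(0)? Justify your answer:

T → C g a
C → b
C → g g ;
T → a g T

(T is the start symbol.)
Yes, the grammar is LR(0)

A grammar is LR(0) if no state in the canonical LR(0) collection has:
  - both a shift item (dot before a terminal) and a complete item (shift-reduce conflict), or
  - two or more complete items (reduce-reduce conflict; the accept item [T' → T .] counts as a complete item here).

Augment with T' → T and build the canonical LR(0) collection (I0 = CLOSURE({[T' → . T]}), then GOTO on every symbol after a dot until no new states appear). It has 12 states:
  I0: { [C → . b], [C → . g g ;], [T → . C g a], [T → . a g T], [T' → . T] }  — shift
  I1: { [T → C . g a] }  — shift
  I2: { [T' → T .] }  — accept
  I3: { [T → a . g T] }  — shift
  I4: { [C → b .] }  — reduce
  I5: { [C → g . g ;] }  — shift
  I6: { [C → g g . ;] }  — shift
  I7: { [C → g g ; .] }  — reduce
  I8: { [C → . b], [C → . g g ;], [T → . C g a], [T → . a g T], [T → a g . T] }  — shift
  I9: { [T → a g T .] }  — reduce
  I10: { [T → C g . a] }  — shift
  I11: { [T → C g a .] }  — reduce

Every state is either a pure shift/goto state or contains exactly one complete item and nothing to shift — no conflicts. The grammar is LR(0).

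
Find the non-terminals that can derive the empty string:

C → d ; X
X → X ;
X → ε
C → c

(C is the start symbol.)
{ 'X' }

A non-terminal is nullable if it can derive ε (the empty string): either it has an ε-production, or it has a production whose right-hand side consists entirely of nullable non-terminals.

ε-productions: X → ε
So X is immediately nullable.
No further non-terminal can be added: every production for the remaining non-terminals contains a terminal or a non-nullable non-terminal.
Nullable = { 'X' }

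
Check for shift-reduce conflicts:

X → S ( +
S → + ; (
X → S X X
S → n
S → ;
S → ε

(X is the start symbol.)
Augment with X' → X and build the canonical LR(0) collection (I0 = CLOSURE({[X' → . X]}), then GOTO on every symbol after a dot until no new states appear). It has 12 states:
  I0: { [S → . + ; (], [S → . ;], [S → . n], [S → .], [X → . S ( +], [X → . S X X], [X' → . X] }  — shift, reduce
  I1: { [S → + . ; (] }  — shift
  I2: { [S → ; .] }  — reduce
  I3: { [S → . + ; (], [S → . ;], [S → . n], [S → .], [X → . S ( +], [X → . S X X], [X → S . ( +], [X → S . X X] }  — shift, reduce
  I4: { [X' → X .] }  — accept
  I5: { [S → n .] }  — reduce
  I6: { [X → S ( . +] }  — shift
  I7: { [S → . + ; (], [S → . ;], [S → . n], [S → .], [X → . S ( +], [X → . S X X], [X → S X . X] }  — shift, reduce
  I8: { [X → S X X .] }  — reduce
  I9: { [X → S ( + .] }  — reduce
  I10: { [S → + ; . (] }  — shift
  I11: { [S → + ; ( .] }  — reduce

I0 contains reduce item [S → .] and shift items [S → . + ; (], [S → . ;], [S → . n] — shift-reduce conflict.
I3 contains reduce item [S → .] and shift items [S → . + ; (], [S → . ;], [S → . n], [X → S . ( +] — shift-reduce conflict.
I7 contains reduce item [S → .] and shift items [S → . + ; (], [S → . ;], [S → . n] — shift-reduce conflict.

Answer: Yes — I0: [S → .] vs [S → . + ; (]; I3: [S → .] vs [S → . + ; (]; I7: [S → .] vs [S → . + ; (]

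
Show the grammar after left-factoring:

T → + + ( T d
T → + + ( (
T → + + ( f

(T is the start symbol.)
T → + + ( T'
T' → T d
T' → (
T' → f

Left-factoring transforms A → αβ₁ | αβ₂ into A → αA' and A' → β₁ | β₂
(α is the longest common prefix among the alternatives). Repeat until
no nonterminal has two alternatives with a common prefix.

Round 1: T has alternatives sharing prefix '+ + ('. Introduce T': T → + + ( T'
  Add: T' → T d
  Add: T' → (
  Add: T' → f

No remaining common prefixes — done.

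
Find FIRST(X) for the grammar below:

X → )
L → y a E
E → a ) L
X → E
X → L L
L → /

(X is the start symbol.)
To compute FIRST(X), examine every production with X on the left-hand side, reading each right-hand side left to right until a non-nullable symbol is reached.

FIRST sets of the other non-terminals involved (by the same procedure, iterated to a fixed point):
  FIRST(E) = { 'a' }
  FIRST(L) = { '/', 'y' }

From X → ):
  - ')' is a terminal: add ')' and stop
From X → E:
  - E is a non-terminal: add FIRST(E) \ {ε} = { 'a' }
    E is not nullable, so stop
From X → L L:
  - L is a non-terminal: add FIRST(L) \ {ε} = { '/', 'y' }
    L is not nullable, so stop

Collecting: FIRST(X) = { ')', '/', 'a', 'y' }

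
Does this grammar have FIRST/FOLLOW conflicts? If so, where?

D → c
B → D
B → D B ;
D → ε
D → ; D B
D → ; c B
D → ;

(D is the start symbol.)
Nullable non-terminals: B, D.
FIRST sets used below: FIRST(D) = { ';', 'c', ε }, FIRST(B) = { ';', 'c', ε }

B: nullable alternative(s) B → D; FOLLOW(B) = { $, ';', 'c' }
  B → D: FIRST \ {ε} = { ';', 'c' } — this is the only nullable alternative, skip
  B → D B ;: FIRST \ {ε} = { ';', 'c' } — overlaps FOLLOW(B) on { ';', 'c' }: CONFLICT

D: nullable alternative(s) D → ε; FOLLOW(D) = { $, ';', 'c' }
  D → c: FIRST \ {ε} = { 'c' } — overlaps FOLLOW(D) on { 'c' }: CONFLICT
  D → ε: FIRST \ {ε} = { } — this is the only nullable alternative, skip
  D → ; D B: FIRST \ {ε} = { ';' } — overlaps FOLLOW(D) on { ';' }: CONFLICT
  D → ; c B: FIRST \ {ε} = { ';' } — overlaps FOLLOW(D) on { ';' }: CONFLICT
  D → ;: FIRST \ {ε} = { ';' } — overlaps FOLLOW(D) on { ';' }: CONFLICT

So the grammar has 5 FIRST/FOLLOW conflicts (marked CONFLICT above).

Answer: Yes. D → c with FOLLOW(D) on { 'c' }; D → ';' D B with FOLLOW(D) on { ';' }; D → ';' c B with FOLLOW(D) on { ';' }; D → ';' with FOLLOW(D) on { ';' }; B → D B ';' with FOLLOW(B) on { ';', 'c' }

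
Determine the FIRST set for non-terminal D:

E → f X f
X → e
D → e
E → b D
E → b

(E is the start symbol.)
{ 'e' }

To compute FIRST(D), examine every production with D on the left-hand side, reading each right-hand side left to right until a non-nullable symbol is reached.

From D → e:
  - e is a terminal: add 'e' and stop

Collecting: FIRST(D) = { 'e' }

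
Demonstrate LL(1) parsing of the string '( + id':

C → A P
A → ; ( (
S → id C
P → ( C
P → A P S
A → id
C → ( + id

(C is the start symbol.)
Stack is shown with the top on the left.

Stack     Input     Action
--------------------------
C $       ( + id $  output C → ( + id
( + id $  ( + id $  match '('
+ id $    + id $    match '+'
id $      id $      match 'id'
$         $         accept

The string is accepted.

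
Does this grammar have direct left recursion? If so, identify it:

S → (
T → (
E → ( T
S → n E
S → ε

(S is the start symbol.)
No direct left recursion

Direct left recursion occurs when N → N α for some non-terminal N (the right-hand side begins with the left-hand side itself).

S → (: starts with '('
T → (: starts with '('
E → ( T: starts with '('
S → n E: starts with n
S → ε: starts with ε

No direct left recursion found.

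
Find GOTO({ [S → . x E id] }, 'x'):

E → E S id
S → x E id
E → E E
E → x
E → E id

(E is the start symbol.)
{ [E → . E E], [E → . E S id], [E → . E id], [E → . x], [S → x . E id] }

GOTO(I, 'x') = CLOSURE({ [A → αX.β] : [A → α.Xβ] ∈ I, X = 'x' })

Items with dot before 'x', with the dot advanced:
  [S → . x E id] → [S → x . E id]
Closure of the advanced items:
  [S → x . E id] has the dot before E: add [E → . E S id], [E → . E E], [E → . x], [E → . E id]

GOTO = { [E → . E E], [E → . E S id], [E → . E id], [E → . x], [S → x . E id] }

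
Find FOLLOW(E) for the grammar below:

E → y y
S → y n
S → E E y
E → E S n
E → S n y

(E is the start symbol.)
{ $, 'y' }

E is the start symbol, so $ ∈ FOLLOW(E).
In S → E E y: E is followed by E y, add FIRST(E y) \ {ε} = { 'y' }
In S → E E y: E is followed by y, add FIRST(y) \ {ε} = { 'y' }
In E → E S n: E is followed by S n, add FIRST(S n) \ {ε} = { 'y' }

Taking the union: FOLLOW(E) = { $, 'y' }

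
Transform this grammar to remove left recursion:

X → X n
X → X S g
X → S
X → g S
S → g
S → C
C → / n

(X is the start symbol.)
X → S X'
X → g S X'
X' → n X'
X' → S g X'
X' → ε
S → g
S → C
C → / n

X is directly left-recursive. The standard transformation for
  A → A α₁ | ... | A α_m | β₁ | ... | β_n
is
  A  → β₁ A' | ... | β_n A'
  A' → α₁ A' | ... | α_m A' | ε

X → S becomes X → S X'
X → g S becomes X → g S X'
X → X n becomes X' → n X'
X → X S g becomes X' → S g X'
Add X' → ε

Productions for other non-terminals are unchanged:
  S → g
  S → C
  C → / n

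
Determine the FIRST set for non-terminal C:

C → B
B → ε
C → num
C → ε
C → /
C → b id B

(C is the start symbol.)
{ '/', 'b', 'num', ε }

FIRST sets of the other non-terminals involved (by the same procedure, iterated to a fixed point):
  FIRST(B) = { ε }

From C → B:
  - B is a non-terminal: add FIRST(B) \ {ε} = { }
    B is nullable and nothing follows, so the whole right-hand side can vanish: ε ∈ FIRST(C)
From C → num:
  - num is a terminal: add 'num' and stop
From C → ε:
  - ε-production, so ε ∈ FIRST(C)
From C → /:
  - '/' is a terminal: add '/' and stop
From C → b id B:
  - b is a terminal: add 'b' and stop

Collecting: FIRST(C) = { '/', 'b', 'num', ε }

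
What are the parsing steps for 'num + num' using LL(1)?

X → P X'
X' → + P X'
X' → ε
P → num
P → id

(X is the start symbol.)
Stack is shown with the top on the left.

Stack     Input        Action
-----------------------------
X $       num + num $  output X → P X'
P X' $    num + num $  output P → num
num X' $  num + num $  match 'num'
X' $      + num $      output X' → + P X'
+ P X' $  + num $      match '+'
P X' $    num $        output P → num
num X' $  num $        match 'num'
X' $      $            output X' → ε
$         $            accept

The string is accepted.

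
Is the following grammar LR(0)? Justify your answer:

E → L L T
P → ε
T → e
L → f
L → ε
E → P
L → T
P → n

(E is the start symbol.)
Augment with E' → E and build the canonical LR(0) collection (I0 = CLOSURE({[E' → . E]}), then GOTO on every symbol after a dot until no new states appear). It has 10 states:
  I0: { [E → . L L T], [E → . P], [E' → . E], [L → . T], [L → . f], [L → .], [P → . n], [P → .], [T → . e] }  — shift, 2 reduces
  I1: { [E' → E .] }  — accept
  I2: { [E → L . L T], [L → . T], [L → . f], [L → .], [T → . e] }  — shift, reduce
  I3: { [E → P .] }  — reduce
  I4: { [L → T .] }  — reduce
  I5: { [T → e .] }  — reduce
  I6: { [L → f .] }  — reduce
  I7: { [P → n .] }  — reduce
  I8: { [E → L L . T], [T → . e] }  — shift
  I9: { [E → L L T .] }  — reduce

Conflict in state I0:
  Shift-reduce conflict between [L → .] and [L → . f]
So the grammar is NOT LR(0).

Answer: No. Shift-reduce conflict between [L → .] and [L → . f]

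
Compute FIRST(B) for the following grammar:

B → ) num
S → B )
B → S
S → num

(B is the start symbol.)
To compute FIRST(B), examine every production with B on the left-hand side, reading each right-hand side left to right until a non-nullable symbol is reached.

FIRST sets of the other non-terminals involved (by the same procedure, iterated to a fixed point):
  FIRST(S) = { ')', 'num' }

From B → ) num:
  - ')' is a terminal: add ')' and stop
From B → S:
  - S is a non-terminal: add FIRST(S) \ {ε} = { ')', 'num' }
    S is not nullable, so stop

Collecting: FIRST(B) = { ')', 'num' }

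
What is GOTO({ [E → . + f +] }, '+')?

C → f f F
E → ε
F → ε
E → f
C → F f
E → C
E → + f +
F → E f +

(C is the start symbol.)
GOTO(I, '+') = CLOSURE({ [A → αX.β] : [A → α.Xβ] ∈ I, X = '+' })

Items with dot before '+', with the dot advanced:
  [E → . + f +] → [E → + . f +]
Closure adds nothing (no advanced item has the dot before a non-terminal).

GOTO = { [E → + . f +] }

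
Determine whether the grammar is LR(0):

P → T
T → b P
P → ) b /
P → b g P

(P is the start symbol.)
Yes, the grammar is LR(0)

A grammar is LR(0) if no state in the canonical LR(0) collection has:
  - both a shift item (dot before a terminal) and a complete item (shift-reduce conflict), or
  - two or more complete items (reduce-reduce conflict; the accept item [P' → P .] counts as a complete item here).

Augment with P' → P and build the canonical LR(0) collection (I0 = CLOSURE({[P' → . P]}), then GOTO on every symbol after a dot until no new states appear). It has 10 states:
  I0: { [P → . ) b /], [P → . T], [P → . b g P], [P' → . P], [T → . b P] }  — shift
  I1: { [P → ) . b /] }  — shift
  I2: { [P' → P .] }  — accept
  I3: { [P → T .] }  — reduce
  I4: { [P → . ) b /], [P → . T], [P → . b g P], [P → b . g P], [T → . b P], [T → b . P] }  — shift
  I5: { [T → b P .] }  — reduce
  I6: { [P → . ) b /], [P → . T], [P → . b g P], [P → b g . P], [T → . b P] }  — shift
  I7: { [P → b g P .] }  — reduce
  I8: { [P → ) b . /] }  — shift
  I9: { [P → ) b / .] }  — reduce

Every state is either a pure shift/goto state or contains exactly one complete item and nothing to shift — no conflicts. The grammar is LR(0).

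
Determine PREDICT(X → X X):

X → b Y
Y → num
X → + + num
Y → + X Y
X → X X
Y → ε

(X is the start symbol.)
PREDICT(X → X X) = (FIRST(RHS) \ {ε}) ∪ (FOLLOW(X) if ε ∈ FIRST(RHS), i.e. RHS ⇒* ε)
FIRST(X) = { '+', 'b' }
FIRST(X X) = { '+', 'b' }
ε ∉ FIRST(X X), so FOLLOW(X) is not added.
PREDICT(X → X X) = { '+', 'b' }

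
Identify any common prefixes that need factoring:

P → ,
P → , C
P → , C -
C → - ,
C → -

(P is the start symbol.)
Yes, P has productions with common prefix ','; C has productions with common prefix '-'

Left-factoring is needed when two productions for the same non-terminal
share a common prefix on the right-hand side.

Productions for P:
  P → ,
  P → , C
  P → , C -
Productions for C:
  C → - ,
  C → -

Found common prefix ',' in productions for P
Found common prefix '-' in productions for C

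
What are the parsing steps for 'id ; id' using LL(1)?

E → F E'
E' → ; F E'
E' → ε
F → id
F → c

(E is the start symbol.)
Stack is shown with the top on the left.

Stack     Input      Action
---------------------------
E $       id ; id $  output E → F E'
F E' $    id ; id $  output F → id
id E' $   id ; id $  match 'id'
E' $      ; id $     output E' → ; F E'
; F E' $  ; id $     match ';'
F E' $    id $       output F → id
id E' $   id $       match 'id'
E' $      $          output E' → ε
$         $          accept

The string is accepted.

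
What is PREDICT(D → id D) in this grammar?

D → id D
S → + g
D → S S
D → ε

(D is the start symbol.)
{ 'id' }

PREDICT(D → id D) = (FIRST(RHS) \ {ε}) ∪ (FOLLOW(D) if ε ∈ FIRST(RHS), i.e. RHS ⇒* ε)
FIRST(id D) = { 'id' }
ε ∉ FIRST(id D), so FOLLOW(D) is not added.
PREDICT(D → id D) = { 'id' }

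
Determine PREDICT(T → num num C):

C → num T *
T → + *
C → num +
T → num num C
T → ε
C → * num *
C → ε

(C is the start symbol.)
PREDICT(T → num num C) = (FIRST(RHS) \ {ε}) ∪ (FOLLOW(T) if ε ∈ FIRST(RHS), i.e. RHS ⇒* ε)
FIRST(num num C) = { 'num' }
ε ∉ FIRST(num num C), so FOLLOW(T) is not added.
PREDICT(T → num num C) = { 'num' }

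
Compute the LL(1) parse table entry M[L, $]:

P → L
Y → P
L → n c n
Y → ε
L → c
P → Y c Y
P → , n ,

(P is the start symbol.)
To find M[L, $], we find productions for L where $ is in the predict set (PREDICT(N → α) = (FIRST(α) \ {ε}) ∪ (FOLLOW(N) if α ⇒* ε)).

L → n c n: PREDICT = { 'n' }
L → c: PREDICT = { 'c' }

M[L, $] is empty (no production applies)

Answer: Empty (error entry)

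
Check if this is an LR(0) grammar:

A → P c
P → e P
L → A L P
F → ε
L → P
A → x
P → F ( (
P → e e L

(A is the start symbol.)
No. Shift-reduce conflict between [F → .] and [A → . x]

Augment with A' → A and build the canonical LR(0) collection (I0 = CLOSURE({[A' → . A]}), then GOTO on every symbol after a dot until no new states appear). It has 17 states:
  I0: { [A → . P c], [A → . x], [A' → . A], [F → .], [P → . F ( (], [P → . e P], [P → . e e L] }  — shift, reduce
  I1: { [A' → A .] }  — accept
  I2: { [P → F . ( (] }  — shift
  I3: { [A → P . c] }  — shift
  I4: { [F → .], [P → . F ( (], [P → . e P], [P → . e e L], [P → e . P], [P → e . e L] }  — shift, reduce
  I5: { [A → x .] }  — reduce
  I6: { [P → e P .] }  — reduce
  I7: { [A → . P c], [A → . x], [F → .], [L → . A L P], [L → . P], [P → . F ( (], [P → . e P], [P → . e e L], [P → e . P], [P → e . e L], [P → e e . L] }  — shift, reduce
  I8: { [A → . P c], [A → . x], [F → .], [L → . A L P], [L → . P], [L → A . L P], [P → . F ( (], [P → . e P], [P → . e e L] }  — shift, reduce
  I9: { [P → e e L .] }  — reduce
  I10: { [A → P . c], [L → P .], [P → e P .] }  — shift, 2 reduces
  I11: { [A → P c .] }  — reduce
  I12: { [F → .], [L → A L . P], [P → . F ( (], [P → . e P], [P → . e e L] }  — shift, reduce
  I13: { [A → P . c], [L → P .] }  — shift, reduce
  I14: { [L → A L P .] }  — reduce
  I15: { [P → F ( . (] }  — shift
  I16: { [P → F ( ( .] }  — reduce

Conflict in state I0:
  Shift-reduce conflict between [F → .] and [A → . x]
So the grammar is NOT LR(0).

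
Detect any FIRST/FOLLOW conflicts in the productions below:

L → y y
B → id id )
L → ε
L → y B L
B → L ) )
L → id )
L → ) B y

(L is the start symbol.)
Yes. L → ')' B y with FOLLOW(L) on { ')' }

A FIRST/FOLLOW conflict occurs when a non-terminal N has a nullable alternative N → β (β ⇒* ε) and another alternative N → α with FIRST(α) ∩ FOLLOW(N) ≠ ∅: on such a lookahead the parser cannot decide between expanding α and letting N vanish via β.

Nullable non-terminals: L.

L: nullable alternative(s) L → ε; FOLLOW(L) = { $, ')' }
  L → y y: FIRST \ {ε} = { 'y' } — disjoint from FOLLOW(L)
  L → ε: FIRST \ {ε} = { } — this is the only nullable alternative, skip
  L → y B L: FIRST \ {ε} = { 'y' } — disjoint from FOLLOW(L)
  L → id ): FIRST \ {ε} = { 'id' } — disjoint from FOLLOW(L)
  L → ) B y: FIRST \ {ε} = { ')' } — overlaps FOLLOW(L) on { ')' }: CONFLICT

B has no nullable alternative, so no FIRST/FOLLOW check is needed there.

So the grammar has 1 FIRST/FOLLOW conflict (marked CONFLICT above).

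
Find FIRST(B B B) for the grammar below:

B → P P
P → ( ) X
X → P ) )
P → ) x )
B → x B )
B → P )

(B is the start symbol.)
FIRST sets of the non-terminals involved (from the grammar, by fixed-point iteration):
  FIRST(B) = { '(', ')', 'x' }

To compute FIRST(B B B), process the symbols left to right:
Symbol B is a non-terminal. Add FIRST(B) \ {ε} = { '(', ')', 'x' }
B is not nullable (ε ∉ FIRST(B)), so stop here.
FIRST(B B B) = { '(', ')', 'x' }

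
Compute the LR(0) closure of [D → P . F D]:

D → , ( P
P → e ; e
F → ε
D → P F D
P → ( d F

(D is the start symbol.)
{ [D → P . F D], [F → .] }

Start with: [D → P . F D]
  [D → P . F D] has the dot before F: add [F → .]
No further items can be added.

CLOSURE = { [D → P . F D], [F → .] }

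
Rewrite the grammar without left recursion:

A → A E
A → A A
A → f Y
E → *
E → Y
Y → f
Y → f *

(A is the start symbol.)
A → f Y A'
A' → E A'
A' → A A'
A' → ε
E → *
E → Y
Y → f
Y → f *

A is directly left-recursive. The standard transformation for
  A → A α₁ | ... | A α_m | β₁ | ... | β_n
is
  A  → β₁ A' | ... | β_n A'
  A' → α₁ A' | ... | α_m A' | ε

A → f Y becomes A → f Y A'
A → A E becomes A' → E A'
A → A A becomes A' → A A'
Add A' → ε

Productions for other non-terminals are unchanged:
  E → *
  E → Y
  Y → f
  Y → f *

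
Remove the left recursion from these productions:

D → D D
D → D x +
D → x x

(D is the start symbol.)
D is directly left-recursive. The standard transformation for
  A → A α₁ | ... | A α_m | β₁ | ... | β_n
is
  A  → β₁ A' | ... | β_n A'
  A' → α₁ A' | ... | α_m A' | ε

D → x x becomes D → x x D'
D → D D becomes D' → D D'
D → D x + becomes D' → x + D'
Add D' → ε

Resulting grammar:
D → x x D'
D' → D D'
D' → x + D'
D' → ε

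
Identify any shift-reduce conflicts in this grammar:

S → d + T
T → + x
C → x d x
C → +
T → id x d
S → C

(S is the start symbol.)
No shift-reduce conflicts

A shift-reduce conflict occurs when an LR(0) state has both:
  - a complete (reduce) item [A → α .] (dot at the end), and
  - a shift item [B → β . c γ] (dot before a terminal).

Augment with S' → S and build the canonical LR(0) collection (I0 = CLOSURE({[S' → . S]}), then GOTO on every symbol after a dot until no new states appear). It has 15 states:
  I0: { [C → . +], [C → . x d x], [S → . C], [S → . d + T], [S' → . S] }  — shift
  I1: { [C → + .] }  — reduce
  I2: { [S → C .] }  — reduce
  I3: { [S' → S .] }  — accept
  I4: { [S → d . + T] }  — shift
  I5: { [C → x . d x] }  — shift
  I6: { [C → x d . x] }  — shift
  I7: { [C → x d x .] }  — reduce
  I8: { [S → d + . T], [T → . + x], [T → . id x d] }  — shift
  I9: { [T → + . x] }  — shift
  I10: { [S → d + T .] }  — reduce
  I11: { [T → id . x d] }  — shift
  I12: { [T → id x . d] }  — shift
  I13: { [T → id x d .] }  — reduce
  I14: { [T → + x .] }  — reduce

No state contains both a complete item and a shift item.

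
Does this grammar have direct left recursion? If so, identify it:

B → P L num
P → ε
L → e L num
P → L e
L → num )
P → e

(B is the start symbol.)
Direct left recursion occurs when N → N α for some non-terminal N (the right-hand side begins with the left-hand side itself).

B → P L num: starts with P
P → ε: starts with ε
L → e L num: starts with e
P → L e: starts with L
L → num ): starts with num
P → e: starts with e

No direct left recursion found.

Answer: No direct left recursion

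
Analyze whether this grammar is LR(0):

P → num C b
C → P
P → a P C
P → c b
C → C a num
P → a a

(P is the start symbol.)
A grammar is LR(0) if no state in the canonical LR(0) collection has:
  - both a shift item (dot before a terminal) and a complete item (shift-reduce conflict), or
  - two or more complete items (reduce-reduce conflict; the accept item [P' → P .] counts as a complete item here).

Augment with P' → P and build the canonical LR(0) collection (I0 = CLOSURE({[P' → . P]}), then GOTO on every symbol after a dot until no new states appear). It has 14 states:
  I0: { [P → . a P C], [P → . a a], [P → . c b], [P → . num C b], [P' → . P] }  — shift
  I1: { [P' → P .] }  — accept
  I2: { [P → . a P C], [P → . a a], [P → . c b], [P → . num C b], [P → a . P C], [P → a . a] }  — shift
  I3: { [P → c . b] }  — shift
  I4: { [C → . C a num], [C → . P], [P → . a P C], [P → . a a], [P → . c b], [P → . num C b], [P → num . C b] }  — shift
  I5: { [C → C . a num], [P → num C . b] }  — shift
  I6: { [C → P .] }  — reduce
  I7: { [C → C a . num] }  — shift
  I8: { [P → num C b .] }  — reduce
  I9: { [C → C a num .] }  — reduce
  I10: { [P → c b .] }  — reduce
  I11: { [C → . C a num], [C → . P], [P → . a P C], [P → . a a], [P → . c b], [P → . num C b], [P → a P . C] }  — shift
  I12: { [P → . a P C], [P → . a a], [P → . c b], [P → . num C b], [P → a . P C], [P → a . a], [P → a a .] }  — shift, reduce
  I13: { [C → C . a num], [P → a P C .] }  — shift, reduce

Conflict in state I12:
  Shift-reduce conflict between [P → a a .] and [P → . a P C]
So the grammar is NOT LR(0).

Answer: No. Shift-reduce conflict between [P → a a .] and [P → . a P C]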